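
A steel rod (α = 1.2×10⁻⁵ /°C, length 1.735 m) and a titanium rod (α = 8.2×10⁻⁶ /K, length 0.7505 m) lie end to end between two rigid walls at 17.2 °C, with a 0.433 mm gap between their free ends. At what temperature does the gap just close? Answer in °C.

T = 33.3 °C

Gap closes when ΔL₁ + ΔL₂ = 0.433 mm = 4.33×10⁻⁴ m
(α₁L₁ + α₂L₂)ΔT = g
α₁L₁ + α₂L₂ = 1.2×10⁻⁵×1.735 + 8.2×10⁻⁶×0.7505 = 2.69741×10⁻⁵ m/K
ΔT = 4.33×10⁻⁴ / 2.69741×10⁻⁵ = 16.052 K
T = 17.2 + 16.052 = 33.252 °C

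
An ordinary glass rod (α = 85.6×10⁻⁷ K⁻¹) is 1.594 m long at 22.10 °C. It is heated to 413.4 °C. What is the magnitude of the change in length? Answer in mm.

ΔL = 5.34 mm

|ΔT| = |413.4 − 22.10| = 391.30 K
ΔL = αL₀ΔT = (85.6×10⁻⁷)(1.594)(391.30) = 5.34×10⁻³ m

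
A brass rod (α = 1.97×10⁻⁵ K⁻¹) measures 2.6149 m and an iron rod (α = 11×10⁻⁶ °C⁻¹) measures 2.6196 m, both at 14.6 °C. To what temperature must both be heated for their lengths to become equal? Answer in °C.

L₁(1 + α₁ΔT) = L₂(1 + α₂ΔT) ⇒ ΔT = (L₂ − L₁)/(α₁L₁ − α₂L₂)
L₂ − L₁ = 2.6196 − 2.6149 = 4.70×10⁻³ m
α₁L₁ − α₂L₂ = 1.97×10⁻⁵×2.6149 − 11×10⁻⁶×2.6196 = 2.269793×10⁻⁵ m/K
ΔT = 4.70×10⁻³ / 2.269793×10⁻⁵ = 207.067 K
T = 14.6 + 207.067 = 221.667 °C

T = 221.7 °C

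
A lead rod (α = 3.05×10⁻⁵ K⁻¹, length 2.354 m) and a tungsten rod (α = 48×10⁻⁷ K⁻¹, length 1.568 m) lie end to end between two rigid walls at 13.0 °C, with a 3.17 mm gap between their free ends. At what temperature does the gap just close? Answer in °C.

T = 53.0 °C

α₁L₁ = 7.1797×10⁻⁵ m/K, α₂L₂ = 7.5264×10⁻⁶ m/K → total 7.93234×10⁻⁵ m/K
ΔT = g/(α₁L₁+α₂L₂) = 3.17×10⁻³ / 7.93234×10⁻⁵ = 39.963 K
T = 13.0 + 39.963 = 52.963 °C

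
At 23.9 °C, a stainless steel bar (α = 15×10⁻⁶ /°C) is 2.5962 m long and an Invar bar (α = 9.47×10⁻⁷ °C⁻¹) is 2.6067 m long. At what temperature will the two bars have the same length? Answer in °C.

Equal length when α₁L₁ΔT − α₂L₂ΔT = L₂ − L₁ = 1.05×10⁻² m
α₁L₁ = 3.8943×10⁻⁵, α₂L₂ = 2.4685449×10⁻⁶ → Δ(αL) = 3.64744551×10⁻⁵ m/K
ΔT = 1.05×10⁻² / 3.64744551×10⁻⁵ = 287.873 K, so T = 23.9 + 287.873 = 311.773 °C

T = 311.8 °C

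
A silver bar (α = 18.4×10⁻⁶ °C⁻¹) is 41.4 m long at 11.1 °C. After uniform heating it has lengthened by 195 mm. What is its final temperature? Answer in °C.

T = 267 °C

ΔL = αL₀ΔT ⇒ ΔT = ΔL / (αL₀)
ΔT = 195×10⁻³ m / (18.4×10⁻⁶ × 41.4 m) = 255.99 K
T = 11.1 + 255.99 = 267.09 °C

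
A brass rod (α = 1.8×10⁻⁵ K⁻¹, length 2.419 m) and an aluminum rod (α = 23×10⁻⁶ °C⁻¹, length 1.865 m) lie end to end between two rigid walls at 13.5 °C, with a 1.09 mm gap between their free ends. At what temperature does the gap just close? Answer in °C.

Gap closes when ΔL₁ + ΔL₂ = 1.09 mm = 1.09×10⁻³ m
(α₁L₁ + α₂L₂)ΔT = g
α₁L₁ + α₂L₂ = 1.8×10⁻⁵×2.419 + 23×10⁻⁶×1.865 = 8.6437×10⁻⁵ m/K
ΔT = 1.09×10⁻³ / 8.6437×10⁻⁵ = 12.610 K
T = 13.5 + 12.610 = 26.110 °C

T = 26.1 °C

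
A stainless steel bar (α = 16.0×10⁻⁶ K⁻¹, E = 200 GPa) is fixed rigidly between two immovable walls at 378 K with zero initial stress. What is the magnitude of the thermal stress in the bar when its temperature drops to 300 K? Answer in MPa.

Fully constrained: the free strain ε = αΔT is blocked, so σ = Eε = EαΔT.
|ΔT| = 78 K
σ = 200×10⁹ × 16.0×10⁻⁶ × 78 = 2.50×10⁸ Pa

σ = 250 MPa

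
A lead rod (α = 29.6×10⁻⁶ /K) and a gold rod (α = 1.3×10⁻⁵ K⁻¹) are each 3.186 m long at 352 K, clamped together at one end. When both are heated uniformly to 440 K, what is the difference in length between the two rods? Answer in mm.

4.65 mm

ΔT = 88 K
lead: ΔL = 29.6×10⁻⁶ × 3.186 m × 88 = 8.2989×10⁻³ m = 8.2989 mm
gold: ΔL = 1.3×10⁻⁵ × 3.186 m × 88 = 3.6448×10⁻³ m = 3.6448 mm
difference = 8.2989 − 3.6448 = 4.6541 mm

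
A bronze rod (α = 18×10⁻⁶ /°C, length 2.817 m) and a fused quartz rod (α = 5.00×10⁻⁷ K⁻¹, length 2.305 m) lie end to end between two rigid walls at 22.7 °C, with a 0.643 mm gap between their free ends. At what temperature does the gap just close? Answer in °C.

Gap closes when ΔL₁ + ΔL₂ = 0.643 mm = 6.43×10⁻⁴ m
(α₁L₁ + α₂L₂)ΔT = g
α₁L₁ + α₂L₂ = 18×10⁻⁶×2.817 + 5.00×10⁻⁷×2.305 = 5.18585×10⁻⁵ m/K
ΔT = 6.43×10⁻⁴ / 5.18585×10⁻⁵ = 12.399 K
T = 22.7 + 12.399 = 35.099 °C

T = 35.1 °C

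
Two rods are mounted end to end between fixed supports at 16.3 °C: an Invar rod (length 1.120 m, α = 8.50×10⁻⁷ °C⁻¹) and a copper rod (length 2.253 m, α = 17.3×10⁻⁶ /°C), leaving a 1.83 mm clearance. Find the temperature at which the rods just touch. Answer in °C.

α₁L₁ = 9.520×10⁻⁷ m/K, α₂L₂ = 3.89769×10⁻⁵ m/K → total 3.99289×10⁻⁵ m/K
ΔT = g/(α₁L₁+α₂L₂) = 1.83×10⁻³ / 3.99289×10⁻⁵ = 45.831 K
T = 16.3 + 45.831 = 62.131 °C

T = 62.1 °C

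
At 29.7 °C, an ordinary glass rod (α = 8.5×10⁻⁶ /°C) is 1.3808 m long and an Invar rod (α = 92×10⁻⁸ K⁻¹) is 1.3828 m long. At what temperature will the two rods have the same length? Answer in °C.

T = 220.8 °C

L₁(1 + α₁ΔT) = L₂(1 + α₂ΔT) ⇒ ΔT = (L₂ − L₁)/(α₁L₁ − α₂L₂)
L₂ − L₁ = 1.3828 − 1.3808 = 2.00×10⁻³ m
α₁L₁ − α₂L₂ = 8.5×10⁻⁶×1.3808 − 92×10⁻⁸×1.3828 = 1.0464624×10⁻⁵ m/K
ΔT = 2.00×10⁻³ / 1.0464624×10⁻⁵ = 191.120 K
T = 29.7 + 191.120 = 220.820 °C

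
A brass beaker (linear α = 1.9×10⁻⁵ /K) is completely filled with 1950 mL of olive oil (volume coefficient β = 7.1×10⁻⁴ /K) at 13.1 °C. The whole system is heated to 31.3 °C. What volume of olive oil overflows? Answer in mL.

23.2 mL

The beaker also expands: β_container ≈ 3α = 5.7×10⁻⁵ /K
Net overflow = V₀(β_liq − 3α_cont)ΔT
β − 3α = 7.10×10⁻⁴ − 5.7×10⁻⁵ = 6.53×10⁻⁴ /K; ΔT = 18.2 K
ΔV = 1950 × 6.53×10⁻⁴ × 18.2 = 23.2 mL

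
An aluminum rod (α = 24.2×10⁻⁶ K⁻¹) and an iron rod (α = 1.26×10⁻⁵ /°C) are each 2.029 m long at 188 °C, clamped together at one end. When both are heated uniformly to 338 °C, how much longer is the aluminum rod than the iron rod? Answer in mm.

ΔT = 150 K
aluminum: ΔL = 24.2×10⁻⁶ × 2.029 m × 150 = 7.3653×10⁻³ m = 7.3653 mm
iron: ΔL = 1.26×10⁻⁵ × 2.029 m × 150 = 3.8348×10⁻³ m = 3.8348 mm
difference = 7.3653 − 3.8348 = 3.5305 mm

3.53 mm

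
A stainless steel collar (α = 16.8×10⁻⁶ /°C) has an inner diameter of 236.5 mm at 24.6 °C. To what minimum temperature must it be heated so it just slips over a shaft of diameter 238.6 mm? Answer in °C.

T = 553 °C

Required Δd = 238.6 − 236.5 = 2.1 mm
Δd = αd₀ΔT ⇒ ΔT = Δd/(αd₀) = 2.1 / (16.8×10⁻⁶ × 236.5) = 528.54 K
T_min = 24.6 + 528.54 = 553.14 °C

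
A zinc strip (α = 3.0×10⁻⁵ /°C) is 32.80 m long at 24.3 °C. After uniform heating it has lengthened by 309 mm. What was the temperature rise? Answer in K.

ΔT = 314 K

ΔL = αL₀ΔT ⇒ ΔT = ΔL / (αL₀)
ΔT = 309×10⁻³ m / (3.0×10⁻⁵ × 32.80 m) = 314.02 K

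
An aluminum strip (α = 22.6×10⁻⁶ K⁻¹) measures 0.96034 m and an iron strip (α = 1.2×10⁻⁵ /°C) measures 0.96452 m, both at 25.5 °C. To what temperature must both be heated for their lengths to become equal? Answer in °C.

Equal length when α₁L₁ΔT − α₂L₂ΔT = L₂ − L₁ = 4.18×10⁻³ m
α₁L₁ = 2.1703684×10⁻⁵, α₂L₂ = 1.157424×10⁻⁵ → Δ(αL) = 1.0129444×10⁻⁵ m/K
ΔT = 4.18×10⁻³ / 1.0129444×10⁻⁵ = 412.658 K, so T = 25.5 + 412.658 = 438.158 °C

T = 438.2 °C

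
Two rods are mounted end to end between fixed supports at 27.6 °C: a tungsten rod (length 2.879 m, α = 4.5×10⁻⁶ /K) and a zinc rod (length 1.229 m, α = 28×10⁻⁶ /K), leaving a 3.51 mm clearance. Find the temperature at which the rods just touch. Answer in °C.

α₁L₁ = 1.29555×10⁻⁵ m/K, α₂L₂ = 3.4412×10⁻⁵ m/K → total 4.73675×10⁻⁵ m/K
ΔT = g/(α₁L₁+α₂L₂) = 3.51×10⁻³ / 4.73675×10⁻⁵ = 74.10 K
T = 27.6 + 74.10 = 101.70 °C

T = 102 °C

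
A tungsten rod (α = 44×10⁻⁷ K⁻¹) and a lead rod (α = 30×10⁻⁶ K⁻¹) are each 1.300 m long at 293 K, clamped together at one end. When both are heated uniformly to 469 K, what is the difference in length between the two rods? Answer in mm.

5.86 mm

ΔT = 176 K
tungsten: ΔL = 44×10⁻⁷ × 1.300 m × 176 = 1.0067×10⁻³ m = 1.0067 mm
lead: ΔL = 30×10⁻⁶ × 1.300 m × 176 = 6.8640×10⁻³ m = 6.8640 mm
difference = 6.8640 − 1.0067 = 5.8573 mm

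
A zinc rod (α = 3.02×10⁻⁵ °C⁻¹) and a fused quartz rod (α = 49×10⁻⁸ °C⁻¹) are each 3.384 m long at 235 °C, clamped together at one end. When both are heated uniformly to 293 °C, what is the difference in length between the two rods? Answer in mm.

5.83 mm

ΔT = 58 K
zinc: ΔL = 3.02×10⁻⁵ × 3.384 m × 58 = 5.9274×10⁻³ m = 5.9274 mm
fused quartz: ΔL = 49×10⁻⁸ × 3.384 m × 58 = 9.6173×10⁻⁵ m = 0.096173 mm
difference = 5.9274 − 0.096173 = 5.831227 mm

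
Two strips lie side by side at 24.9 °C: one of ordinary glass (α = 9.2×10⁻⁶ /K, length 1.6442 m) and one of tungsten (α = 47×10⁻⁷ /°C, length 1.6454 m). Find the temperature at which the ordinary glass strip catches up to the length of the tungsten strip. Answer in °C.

T = 187.2 °C

L₁(1 + α₁ΔT) = L₂(1 + α₂ΔT) ⇒ ΔT = (L₂ − L₁)/(α₁L₁ − α₂L₂)
L₂ − L₁ = 1.6454 − 1.6442 = 1.20×10⁻³ m
α₁L₁ − α₂L₂ = 9.2×10⁻⁶×1.6442 − 47×10⁻⁷×1.6454 = 7.39326×10⁻⁶ m/K
ΔT = 1.20×10⁻³ / 7.39326×10⁻⁶ = 162.310 K
T = 24.9 + 162.310 = 187.210 °C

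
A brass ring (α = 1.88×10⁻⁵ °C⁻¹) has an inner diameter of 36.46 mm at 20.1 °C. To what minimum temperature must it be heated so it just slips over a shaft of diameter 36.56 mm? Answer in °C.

T = 166 °C

Required Δd = 36.56 − 36.46 = 0.10 mm
Δd = αd₀ΔT ⇒ ΔT = Δd/(αd₀) = 0.10 / (1.88×10⁻⁵ × 36.46) = 145.89 K
T_min = 20.1 + 145.89 = 165.99 °C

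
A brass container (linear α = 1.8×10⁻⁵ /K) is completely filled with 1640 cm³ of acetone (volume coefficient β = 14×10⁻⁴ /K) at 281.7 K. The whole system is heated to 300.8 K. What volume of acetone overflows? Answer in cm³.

The container also expands: β_container ≈ 3α = 5.4×10⁻⁵ /K
Net overflow = V₀(β_liq − 3α_cont)ΔT
β − 3α = 1.40×10⁻³ − 5.4×10⁻⁵ = 1.346×10⁻³ /K; ΔT = 19.1 K
ΔV = 1640 × 1.346×10⁻³ × 19.1 = 42.2 cm³

42.2 cm³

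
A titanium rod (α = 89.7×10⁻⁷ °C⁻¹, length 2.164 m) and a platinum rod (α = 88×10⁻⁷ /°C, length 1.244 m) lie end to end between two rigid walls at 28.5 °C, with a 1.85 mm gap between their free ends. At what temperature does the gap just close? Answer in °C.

T = 89.4 °C

α₁L₁ = 1.941108×10⁻⁵ m/K, α₂L₂ = 1.09472×10⁻⁵ m/K → total 3.035828×10⁻⁵ m/K
ΔT = g/(α₁L₁+α₂L₂) = 1.85×10⁻³ / 3.035828×10⁻⁵ = 60.939 K
T = 28.5 + 60.939 = 89.439 °C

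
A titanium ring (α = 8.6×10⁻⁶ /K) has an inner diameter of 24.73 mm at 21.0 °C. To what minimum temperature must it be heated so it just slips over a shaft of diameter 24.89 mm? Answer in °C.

T = 773 °C

Required Δd = 24.89 − 24.73 = 0.16 mm
Δd = αd₀ΔT ⇒ ΔT = Δd/(αd₀) = 0.16 / (8.6×10⁻⁶ × 24.73) = 752.31 K
T_min = 21.0 + 752.31 = 773.31 °C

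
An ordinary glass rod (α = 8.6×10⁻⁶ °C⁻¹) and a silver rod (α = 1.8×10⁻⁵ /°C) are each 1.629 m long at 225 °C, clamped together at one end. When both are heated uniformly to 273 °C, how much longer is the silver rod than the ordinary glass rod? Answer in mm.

ΔT = 48 K
ordinary glass: ΔL = 8.6×10⁻⁶ × 1.629 m × 48 = 6.7245×10⁻⁴ m = 0.67245 mm
silver: ΔL = 1.8×10⁻⁵ × 1.629 m × 48 = 1.4075×10⁻³ m = 1.4075 mm
difference = 1.4075 − 0.67245 = 0.73505 mm

0.735 mm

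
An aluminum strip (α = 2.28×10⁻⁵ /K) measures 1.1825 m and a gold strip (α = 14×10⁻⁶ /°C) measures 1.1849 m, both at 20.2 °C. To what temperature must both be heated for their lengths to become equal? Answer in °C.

L₁(1 + α₁ΔT) = L₂(1 + α₂ΔT) ⇒ ΔT = (L₂ − L₁)/(α₁L₁ − α₂L₂)
L₂ − L₁ = 1.1849 − 1.1825 = 2.40×10⁻³ m
α₁L₁ − α₂L₂ = 2.28×10⁻⁵×1.1825 − 14×10⁻⁶×1.1849 = 1.03724×10⁻⁵ m/K
ΔT = 2.40×10⁻³ / 1.03724×10⁻⁵ = 231.383 K
T = 20.2 + 231.383 = 251.583 °C

T = 251.6 °C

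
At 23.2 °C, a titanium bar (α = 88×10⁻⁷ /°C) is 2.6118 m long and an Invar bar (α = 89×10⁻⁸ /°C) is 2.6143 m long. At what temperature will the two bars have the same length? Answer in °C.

L₁(1 + α₁ΔT) = L₂(1 + α₂ΔT) ⇒ ΔT = (L₂ − L₁)/(α₁L₁ − α₂L₂)
L₂ − L₁ = 2.6143 − 2.6118 = 2.50×10⁻³ m
α₁L₁ − α₂L₂ = 88×10⁻⁷×2.6118 − 89×10⁻⁸×2.6143 = 2.0657113×10⁻⁵ m/K
ΔT = 2.50×10⁻³ / 2.0657113×10⁻⁵ = 121.024 K
T = 23.2 + 121.024 = 144.224 °C

T = 144.2 °C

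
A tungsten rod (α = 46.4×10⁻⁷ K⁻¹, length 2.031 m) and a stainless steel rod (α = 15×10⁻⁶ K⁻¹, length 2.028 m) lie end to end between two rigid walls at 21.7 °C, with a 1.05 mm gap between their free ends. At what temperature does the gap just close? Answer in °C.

Gap closes when ΔL₁ + ΔL₂ = 1.05 mm = 1.05×10⁻³ m
(α₁L₁ + α₂L₂)ΔT = g
α₁L₁ + α₂L₂ = 46.4×10⁻⁷×2.031 + 15×10⁻⁶×2.028 = 3.984384×10⁻⁵ m/K
ΔT = 1.05×10⁻³ / 3.984384×10⁻⁵ = 26.353 K
T = 21.7 + 26.353 = 48.053 °C

T = 48.1 °C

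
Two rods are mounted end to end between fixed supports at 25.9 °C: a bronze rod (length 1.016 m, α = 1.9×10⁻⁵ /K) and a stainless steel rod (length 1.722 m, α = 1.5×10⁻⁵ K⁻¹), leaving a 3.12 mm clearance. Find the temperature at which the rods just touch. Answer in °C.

Gap closes when ΔL₁ + ΔL₂ = 3.12 mm = 3.12×10⁻³ m
(α₁L₁ + α₂L₂)ΔT = g
α₁L₁ + α₂L₂ = 1.9×10⁻⁵×1.016 + 1.5×10⁻⁵×1.722 = 4.5134×10⁻⁵ m/K
ΔT = 3.12×10⁻³ / 4.5134×10⁻⁵ = 69.127 K
T = 25.9 + 69.127 = 95.027 °C

T = 95.0 °C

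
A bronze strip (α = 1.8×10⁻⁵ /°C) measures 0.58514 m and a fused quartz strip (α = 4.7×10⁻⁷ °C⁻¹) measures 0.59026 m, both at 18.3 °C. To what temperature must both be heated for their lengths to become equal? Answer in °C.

T = 517.6 °C

L₁(1 + α₁ΔT) = L₂(1 + α₂ΔT) ⇒ ΔT = (L₂ − L₁)/(α₁L₁ − α₂L₂)
L₂ − L₁ = 0.59026 − 0.58514 = 5.12×10⁻³ m
α₁L₁ − α₂L₂ = 1.8×10⁻⁵×0.58514 − 4.7×10⁻⁷×0.59026 = 1.02550978×10⁻⁵ m/K
ΔT = 5.12×10⁻³ / 1.02550978×10⁻⁵ = 499.264 K
T = 18.3 + 499.264 = 517.564 °C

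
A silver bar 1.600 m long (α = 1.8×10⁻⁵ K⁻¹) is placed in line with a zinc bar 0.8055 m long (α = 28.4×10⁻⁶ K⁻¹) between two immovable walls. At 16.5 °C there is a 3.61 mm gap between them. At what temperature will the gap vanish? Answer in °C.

T = 86.4 °C

α₁L₁ = 2.880×10⁻⁵ m/K, α₂L₂ = 2.28762×10⁻⁵ m/K → total 5.16762×10⁻⁵ m/K
ΔT = g/(α₁L₁+α₂L₂) = 3.61×10⁻³ / 5.16762×10⁻⁵ = 69.858 K
T = 16.5 + 69.858 = 86.358 °C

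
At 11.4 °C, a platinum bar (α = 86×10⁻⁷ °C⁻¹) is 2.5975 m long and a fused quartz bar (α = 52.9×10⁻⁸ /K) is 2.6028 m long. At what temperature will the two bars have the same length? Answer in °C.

T = 264.2 °C

L₁(1 + α₁ΔT) = L₂(1 + α₂ΔT) ⇒ ΔT = (L₂ − L₁)/(α₁L₁ − α₂L₂)
L₂ − L₁ = 2.6028 − 2.5975 = 5.30×10⁻³ m
α₁L₁ − α₂L₂ = 86×10⁻⁷×2.5975 − 52.9×10⁻⁸×2.6028 = 2.09616188×10⁻⁵ m/K
ΔT = 5.30×10⁻³ / 2.09616188×10⁻⁵ = 252.843 K
T = 11.4 + 252.843 = 264.243 °C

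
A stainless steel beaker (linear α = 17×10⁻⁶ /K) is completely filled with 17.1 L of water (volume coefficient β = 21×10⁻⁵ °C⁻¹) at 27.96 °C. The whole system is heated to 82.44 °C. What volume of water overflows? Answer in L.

The beaker also expands: β_container ≈ 3α = 5.1×10⁻⁵ /K
Net overflow = V₀(β_liq − 3α_cont)ΔT
β − 3α = 2.10×10⁻⁴ − 5.1×10⁻⁵ = 1.59×10⁻⁴ /K; ΔT = 54.48 K
ΔV = 17.1 × 1.59×10⁻⁴ × 54.48 = 0.148 L

0.148 L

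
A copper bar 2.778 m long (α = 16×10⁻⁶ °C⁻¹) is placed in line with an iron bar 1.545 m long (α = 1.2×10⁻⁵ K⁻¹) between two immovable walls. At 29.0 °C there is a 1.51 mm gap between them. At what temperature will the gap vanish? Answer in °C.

α₁L₁ = 4.4448×10⁻⁵ m/K, α₂L₂ = 1.854×10⁻⁵ m/K → total 6.2988×10⁻⁵ m/K
ΔT = g/(α₁L₁+α₂L₂) = 1.51×10⁻³ / 6.2988×10⁻⁵ = 23.973 K
T = 29.0 + 23.973 = 52.973 °C

T = 53.0 °C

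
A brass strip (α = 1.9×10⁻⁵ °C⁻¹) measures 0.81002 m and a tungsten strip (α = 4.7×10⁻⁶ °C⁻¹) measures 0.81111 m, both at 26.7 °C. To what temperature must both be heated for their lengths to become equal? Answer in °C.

T = 120.8 °C

L₁(1 + α₁ΔT) = L₂(1 + α₂ΔT) ⇒ ΔT = (L₂ − L₁)/(α₁L₁ − α₂L₂)
L₂ − L₁ = 0.81111 − 0.81002 = 1.09×10⁻³ m
α₁L₁ − α₂L₂ = 1.9×10⁻⁵×0.81002 − 4.7×10⁻⁶×0.81111 = 1.1578163×10⁻⁵ m/K
ΔT = 1.09×10⁻³ / 1.1578163×10⁻⁵ = 94.143 K
T = 26.7 + 94.143 = 120.843 °C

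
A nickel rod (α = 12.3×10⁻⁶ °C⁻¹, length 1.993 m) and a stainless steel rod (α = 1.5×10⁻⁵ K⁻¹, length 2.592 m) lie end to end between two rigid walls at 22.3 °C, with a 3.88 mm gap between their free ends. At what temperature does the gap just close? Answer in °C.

α₁L₁ = 2.45139×10⁻⁵ m/K, α₂L₂ = 3.888×10⁻⁵ m/K → total 6.33939×10⁻⁵ m/K
ΔT = g/(α₁L₁+α₂L₂) = 3.88×10⁻³ / 6.33939×10⁻⁵ = 61.205 K
T = 22.3 + 61.205 = 83.505 °C

T = 83.5 °C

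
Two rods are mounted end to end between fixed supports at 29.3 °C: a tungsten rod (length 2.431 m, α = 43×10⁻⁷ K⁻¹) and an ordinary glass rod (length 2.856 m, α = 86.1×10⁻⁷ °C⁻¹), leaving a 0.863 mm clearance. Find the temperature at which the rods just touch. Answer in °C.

Gap closes when ΔL₁ + ΔL₂ = 0.863 mm = 8.63×10⁻⁴ m
(α₁L₁ + α₂L₂)ΔT = g
α₁L₁ + α₂L₂ = 43×10⁻⁷×2.431 + 86.1×10⁻⁷×2.856 = 3.504346×10⁻⁵ m/K
ΔT = 8.63×10⁻⁴ / 3.504346×10⁻⁵ = 24.627 K
T = 29.3 + 24.627 = 53.927 °C

T = 53.9 °C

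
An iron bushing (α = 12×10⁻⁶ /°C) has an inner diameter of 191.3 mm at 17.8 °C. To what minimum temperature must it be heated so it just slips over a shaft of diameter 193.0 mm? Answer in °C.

T = 758 °C

Required Δd = 193.0 − 191.3 = 1.7 mm
Δd = αd₀ΔT ⇒ ΔT = Δd/(αd₀) = 1.7 / (12×10⁻⁶ × 191.3) = 740.55 K
T_min = 17.8 + 740.55 = 758.35 °C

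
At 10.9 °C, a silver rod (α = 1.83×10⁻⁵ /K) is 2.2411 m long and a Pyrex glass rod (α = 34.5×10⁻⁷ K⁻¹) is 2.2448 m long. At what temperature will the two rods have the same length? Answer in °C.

L₁(1 + α₁ΔT) = L₂(1 + α₂ΔT) ⇒ ΔT = (L₂ − L₁)/(α₁L₁ − α₂L₂)
L₂ − L₁ = 2.2448 − 2.2411 = 3.70×10⁻³ m
α₁L₁ − α₂L₂ = 1.83×10⁻⁵×2.2411 − 34.5×10⁻⁷×2.2448 = 3.326757×10⁻⁵ m/K
ΔT = 3.70×10⁻³ / 3.326757×10⁻⁵ = 111.219 K
T = 10.9 + 111.219 = 122.119 °C

T = 122.1 °C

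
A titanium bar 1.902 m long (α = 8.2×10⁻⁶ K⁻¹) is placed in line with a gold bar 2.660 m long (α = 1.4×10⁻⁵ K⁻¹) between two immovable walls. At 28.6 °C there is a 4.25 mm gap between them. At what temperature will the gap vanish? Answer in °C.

T = 109 °C

α₁L₁ = 1.55964×10⁻⁵ m/K, α₂L₂ = 3.724×10⁻⁵ m/K → total 5.28364×10⁻⁵ m/K
ΔT = g/(α₁L₁+α₂L₂) = 4.25×10⁻³ / 5.28364×10⁻⁵ = 80.44 K
T = 28.6 + 80.44 = 109.04 °C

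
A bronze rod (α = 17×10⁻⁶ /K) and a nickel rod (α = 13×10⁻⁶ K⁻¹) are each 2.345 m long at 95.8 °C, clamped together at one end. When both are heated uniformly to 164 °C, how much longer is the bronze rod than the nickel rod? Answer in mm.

ΔT = 68.2 K
bronze: ΔL = 17×10⁻⁶ × 2.345 m × 68.2 = 2.7188×10⁻³ m = 2.7188 mm
nickel: ΔL = 13×10⁻⁶ × 2.345 m × 68.2 = 2.0791×10⁻³ m = 2.0791 mm
difference = 2.7188 − 2.0791 = 0.6397 mm

0.640 mm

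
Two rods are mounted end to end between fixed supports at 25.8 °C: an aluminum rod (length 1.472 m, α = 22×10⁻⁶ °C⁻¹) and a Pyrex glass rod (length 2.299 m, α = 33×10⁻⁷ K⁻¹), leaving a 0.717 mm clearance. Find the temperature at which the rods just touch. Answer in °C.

T = 43.7 °C

Gap closes when ΔL₁ + ΔL₂ = 0.717 mm = 7.17×10⁻⁴ m
(α₁L₁ + α₂L₂)ΔT = g
α₁L₁ + α₂L₂ = 22×10⁻⁶×1.472 + 33×10⁻⁷×2.299 = 3.99707×10⁻⁵ m/K
ΔT = 7.17×10⁻⁴ / 3.99707×10⁻⁵ = 17.938 K
T = 25.8 + 17.938 = 43.738 °C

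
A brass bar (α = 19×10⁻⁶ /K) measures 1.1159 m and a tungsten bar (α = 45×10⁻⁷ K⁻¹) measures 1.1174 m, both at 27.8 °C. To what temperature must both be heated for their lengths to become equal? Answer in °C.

T = 120.5 °C

Equal length when α₁L₁ΔT − α₂L₂ΔT = L₂ − L₁ = 1.50×10⁻³ m
α₁L₁ = 2.12021×10⁻⁵, α₂L₂ = 5.0283×10⁻⁶ → Δ(αL) = 1.61738×10⁻⁵ m/K
ΔT = 1.50×10⁻³ / 1.61738×10⁻⁵ = 92.743 K, so T = 27.8 + 92.743 = 120.543 °C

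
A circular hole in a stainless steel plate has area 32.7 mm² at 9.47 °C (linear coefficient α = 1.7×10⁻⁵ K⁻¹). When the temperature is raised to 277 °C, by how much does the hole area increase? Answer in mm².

Area coefficient ≈ 2α; |ΔT| = 267.53 K
ΔA = 2αA₀ΔT = 2(1.7×10⁻⁵)(32.7)(267.53) = 0.297 mm²

ΔA = 0.297 mm²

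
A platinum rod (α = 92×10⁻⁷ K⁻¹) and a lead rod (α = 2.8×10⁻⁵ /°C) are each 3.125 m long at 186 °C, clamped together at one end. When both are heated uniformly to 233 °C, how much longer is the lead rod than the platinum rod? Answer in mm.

ΔT = 47 K
platinum: ΔL = 92×10⁻⁷ × 3.125 m × 47 = 1.3513×10⁻³ m = 1.3513 mm
lead: ΔL = 2.8×10⁻⁵ × 3.125 m × 47 = 4.1125×10⁻³ m = 4.1125 mm
difference = 4.1125 − 1.3513 = 2.7612 mm

2.76 mm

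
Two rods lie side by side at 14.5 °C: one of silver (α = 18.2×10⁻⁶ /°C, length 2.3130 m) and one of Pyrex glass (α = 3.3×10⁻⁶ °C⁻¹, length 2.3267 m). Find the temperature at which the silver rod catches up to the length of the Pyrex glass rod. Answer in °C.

T = 412.5 °C

L₁(1 + α₁ΔT) = L₂(1 + α₂ΔT) ⇒ ΔT = (L₂ − L₁)/(α₁L₁ − α₂L₂)
L₂ − L₁ = 2.3267 − 2.3130 = 1.37×10⁻² m
α₁L₁ − α₂L₂ = 18.2×10⁻⁶×2.3130 − 3.3×10⁻⁶×2.3267 = 3.441849×10⁻⁵ m/K
ΔT = 1.37×10⁻² / 3.441849×10⁻⁵ = 398.042 K
T = 14.5 + 398.042 = 412.542 °C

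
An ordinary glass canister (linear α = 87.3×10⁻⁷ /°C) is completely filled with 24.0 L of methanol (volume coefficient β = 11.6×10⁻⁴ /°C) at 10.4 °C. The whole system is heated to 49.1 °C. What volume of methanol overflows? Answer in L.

The canister also expands: β_container ≈ 3α = 2.619×10⁻⁵ /K
Net overflow = V₀(β_liq − 3α_cont)ΔT
β − 3α = 1.16×10⁻³ − 2.619×10⁻⁵ = 1.13381×10⁻³ /K; ΔT = 38.7 K
ΔV = 24.0 × 1.13381×10⁻³ × 38.7 = 1.05 L

1.05 L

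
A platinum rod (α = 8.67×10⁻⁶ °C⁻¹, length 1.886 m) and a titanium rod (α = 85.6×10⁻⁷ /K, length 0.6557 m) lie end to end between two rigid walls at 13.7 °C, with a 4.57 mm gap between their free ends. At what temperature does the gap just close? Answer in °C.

T = 222 °C

Gap closes when ΔL₁ + ΔL₂ = 4.57 mm = 4.57×10⁻³ m
(α₁L₁ + α₂L₂)ΔT = g
α₁L₁ + α₂L₂ = 8.67×10⁻⁶×1.886 + 85.6×10⁻⁷×0.6557 = 2.1964412×10⁻⁵ m/K
ΔT = 4.57×10⁻³ / 2.1964412×10⁻⁵ = 208.06 K
T = 13.7 + 208.06 = 221.76 °C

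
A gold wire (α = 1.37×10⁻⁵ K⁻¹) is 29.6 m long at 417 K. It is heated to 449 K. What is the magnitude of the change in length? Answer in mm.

ΔL = 13.0 mm

|ΔT| = |449 − 417| = 32 K
ΔL = αL₀ΔT = (1.37×10⁻⁵)(29.6)(32) = 1.30×10⁻² m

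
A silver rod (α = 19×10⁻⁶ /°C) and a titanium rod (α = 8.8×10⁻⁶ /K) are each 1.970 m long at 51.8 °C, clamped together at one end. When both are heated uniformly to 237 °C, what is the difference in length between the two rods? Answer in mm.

3.72 mm

ΔT = 185.2 K
silver: ΔL = 19×10⁻⁶ × 1.970 m × 185.2 = 6.9320×10⁻³ m = 6.9320 mm
titanium: ΔL = 8.8×10⁻⁶ × 1.970 m × 185.2 = 3.2106×10⁻³ m = 3.2106 mm
difference = 6.9320 − 3.2106 = 3.7214 mm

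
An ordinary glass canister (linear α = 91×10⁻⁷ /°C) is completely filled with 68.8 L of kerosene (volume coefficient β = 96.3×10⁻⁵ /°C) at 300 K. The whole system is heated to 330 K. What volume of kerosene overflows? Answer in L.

The canister also expands: β_container ≈ 3α = 2.73×10⁻⁵ /K
Net overflow = V₀(β_liq − 3α_cont)ΔT
β − 3α = 9.63×10⁻⁴ − 2.73×10⁻⁵ = 9.357×10⁻⁴ /K; ΔT = 30 K
ΔV = 68.8 × 9.357×10⁻⁴ × 30 = 1.93 L

1.93 L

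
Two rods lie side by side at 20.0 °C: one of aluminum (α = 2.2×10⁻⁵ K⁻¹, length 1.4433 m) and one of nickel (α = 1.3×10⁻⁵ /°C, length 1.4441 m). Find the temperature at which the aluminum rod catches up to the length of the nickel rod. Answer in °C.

T = 81.64 °C

Equal length when α₁L₁ΔT − α₂L₂ΔT = L₂ − L₁ = 8.00×10⁻⁴ m
α₁L₁ = 3.17526×10⁻⁵, α₂L₂ = 1.87733×10⁻⁵ → Δ(αL) = 1.29793×10⁻⁵ m/K
ΔT = 8.00×10⁻⁴ / 1.29793×10⁻⁵ = 61.6366 K, so T = 20.0 + 61.6366 = 81.6366 °C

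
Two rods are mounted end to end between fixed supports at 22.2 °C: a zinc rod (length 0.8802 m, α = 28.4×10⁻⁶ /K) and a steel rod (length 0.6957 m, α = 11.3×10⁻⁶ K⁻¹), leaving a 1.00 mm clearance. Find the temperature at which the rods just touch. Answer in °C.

T = 52.6 °C

α₁L₁ = 2.499768×10⁻⁵ m/K, α₂L₂ = 7.86141×10⁻⁶ m/K → total 3.285909×10⁻⁵ m/K
ΔT = g/(α₁L₁+α₂L₂) = 1.00×10⁻³ / 3.285909×10⁻⁵ = 30.433 K
T = 22.2 + 30.433 = 52.633 °C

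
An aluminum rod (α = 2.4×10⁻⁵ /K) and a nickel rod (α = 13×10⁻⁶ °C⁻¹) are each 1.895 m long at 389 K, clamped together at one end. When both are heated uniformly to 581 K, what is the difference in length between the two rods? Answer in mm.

ΔT = 192 K
aluminum: ΔL = 2.4×10⁻⁵ × 1.895 m × 192 = 8.7322×10⁻³ m = 8.7322 mm
nickel: ΔL = 13×10⁻⁶ × 1.895 m × 192 = 4.7299×10⁻³ m = 4.7299 mm
difference = 8.7322 − 4.7299 = 4.0023 mm

4.00 mm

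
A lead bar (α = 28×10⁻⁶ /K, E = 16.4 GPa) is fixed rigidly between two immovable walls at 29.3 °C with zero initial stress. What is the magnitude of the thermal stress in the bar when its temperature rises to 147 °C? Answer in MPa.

Fully constrained: the free strain ε = αΔT is blocked, so σ = Eε = EαΔT.
|ΔT| = 117.7 K
σ = 16.4×10⁹ × 28×10⁻⁶ × 117.7 = 5.40×10⁷ Pa

σ = 54.0 MPa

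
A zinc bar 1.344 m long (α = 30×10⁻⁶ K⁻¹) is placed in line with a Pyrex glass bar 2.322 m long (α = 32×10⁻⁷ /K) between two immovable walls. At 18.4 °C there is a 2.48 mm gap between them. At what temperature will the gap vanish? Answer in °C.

T = 70.3 °C

Gap closes when ΔL₁ + ΔL₂ = 2.48 mm = 2.48×10⁻³ m
(α₁L₁ + α₂L₂)ΔT = g
α₁L₁ + α₂L₂ = 30×10⁻⁶×1.344 + 32×10⁻⁷×2.322 = 4.77504×10⁻⁵ m/K
ΔT = 2.48×10⁻³ / 4.77504×10⁻⁵ = 51.937 K
T = 18.4 + 51.937 = 70.337 °C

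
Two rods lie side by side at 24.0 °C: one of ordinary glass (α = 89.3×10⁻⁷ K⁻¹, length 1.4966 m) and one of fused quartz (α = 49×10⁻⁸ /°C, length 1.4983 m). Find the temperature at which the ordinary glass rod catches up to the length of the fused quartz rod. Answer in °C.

T = 158.6 °C

Equal length when α₁L₁ΔT − α₂L₂ΔT = L₂ − L₁ = 1.70×10⁻³ m
α₁L₁ = 1.3364638×10⁻⁵, α₂L₂ = 7.34167×10⁻⁷ → Δ(αL) = 1.2630471×10⁻⁵ m/K
ΔT = 1.70×10⁻³ / 1.2630471×10⁻⁵ = 134.595 K, so T = 24.0 + 134.595 = 158.595 °C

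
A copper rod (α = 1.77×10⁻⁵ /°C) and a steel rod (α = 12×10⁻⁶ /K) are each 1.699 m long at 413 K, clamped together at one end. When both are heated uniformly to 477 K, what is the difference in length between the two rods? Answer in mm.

0.620 mm

ΔT = 64 K
copper: ΔL = 1.77×10⁻⁵ × 1.699 m × 64 = 1.9246×10⁻³ m = 1.9246 mm
steel: ΔL = 12×10⁻⁶ × 1.699 m × 64 = 1.3048×10⁻³ m = 1.3048 mm
difference = 1.9246 − 1.3048 = 0.6198 mm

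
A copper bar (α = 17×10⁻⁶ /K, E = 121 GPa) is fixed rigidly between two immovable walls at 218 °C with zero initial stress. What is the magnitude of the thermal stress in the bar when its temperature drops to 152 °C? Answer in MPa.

σ = 136 MPa

Fully constrained: the free strain ε = αΔT is blocked, so σ = Eε = EαΔT.
|ΔT| = 66 K
σ = 121×10⁹ × 17×10⁻⁶ × 66 = 1.36×10⁸ Pa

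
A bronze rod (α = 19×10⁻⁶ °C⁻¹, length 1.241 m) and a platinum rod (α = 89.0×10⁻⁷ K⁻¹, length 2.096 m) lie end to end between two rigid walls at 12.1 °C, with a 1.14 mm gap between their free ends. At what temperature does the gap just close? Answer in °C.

T = 39.1 °C

Gap closes when ΔL₁ + ΔL₂ = 1.14 mm = 1.14×10⁻³ m
(α₁L₁ + α₂L₂)ΔT = g
α₁L₁ + α₂L₂ = 19×10⁻⁶×1.241 + 89.0×10⁻⁷×2.096 = 4.22334×10⁻⁵ m/K
ΔT = 1.14×10⁻³ / 4.22334×10⁻⁵ = 26.993 K
T = 12.1 + 26.993 = 39.093 °C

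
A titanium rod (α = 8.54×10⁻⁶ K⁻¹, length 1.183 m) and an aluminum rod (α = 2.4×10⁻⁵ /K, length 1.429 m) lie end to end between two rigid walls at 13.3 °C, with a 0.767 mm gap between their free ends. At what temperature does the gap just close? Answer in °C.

Gap closes when ΔL₁ + ΔL₂ = 0.767 mm = 7.67×10⁻⁴ m
(α₁L₁ + α₂L₂)ΔT = g
α₁L₁ + α₂L₂ = 8.54×10⁻⁶×1.183 + 2.4×10⁻⁵×1.429 = 4.439882×10⁻⁵ m/K
ΔT = 7.67×10⁻⁴ / 4.439882×10⁻⁵ = 17.275 K
T = 13.3 + 17.275 = 30.575 °C

T = 30.6 °C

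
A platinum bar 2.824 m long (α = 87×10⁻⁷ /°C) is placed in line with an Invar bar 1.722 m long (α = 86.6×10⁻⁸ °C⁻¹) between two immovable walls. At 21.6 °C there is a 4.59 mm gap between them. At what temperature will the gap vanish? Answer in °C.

α₁L₁ = 2.45688×10⁻⁵ m/K, α₂L₂ = 1.491252×10⁻⁶ m/K → total 2.6060052×10⁻⁵ m/K
ΔT = g/(α₁L₁+α₂L₂) = 4.59×10⁻³ / 2.6060052×10⁻⁵ = 176.13 K
T = 21.6 + 176.13 = 197.73 °C

T = 198 °C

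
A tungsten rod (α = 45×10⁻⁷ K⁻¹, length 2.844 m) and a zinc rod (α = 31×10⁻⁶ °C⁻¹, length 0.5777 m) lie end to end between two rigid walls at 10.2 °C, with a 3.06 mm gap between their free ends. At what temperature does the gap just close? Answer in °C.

T = 110 °C

α₁L₁ = 1.2798×10⁻⁵ m/K, α₂L₂ = 1.79087×10⁻⁵ m/K → total 3.07067×10⁻⁵ m/K
ΔT = g/(α₁L₁+α₂L₂) = 3.06×10⁻³ / 3.07067×10⁻⁵ = 99.65 K
T = 10.2 + 99.65 = 109.85 °C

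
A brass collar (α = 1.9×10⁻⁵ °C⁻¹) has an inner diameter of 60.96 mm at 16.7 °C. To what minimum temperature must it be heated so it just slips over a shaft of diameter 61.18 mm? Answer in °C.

T = 207 °C

Required Δd = 61.18 − 60.96 = 0.22 mm
Δd = αd₀ΔT ⇒ ΔT = Δd/(αd₀) = 0.22 / (1.9×10⁻⁵ × 60.96) = 189.94 K
T_min = 16.7 + 189.94 = 206.64 °C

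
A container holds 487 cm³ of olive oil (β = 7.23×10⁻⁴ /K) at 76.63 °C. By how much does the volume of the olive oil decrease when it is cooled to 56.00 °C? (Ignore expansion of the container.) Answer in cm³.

|ΔT| = |56.00 − 76.63| = 20.63 K
ΔV = βV₀ΔT = (7.23×10⁻⁴)(487)(20.63) = 7.26 cm³

ΔV = 7.26 cm³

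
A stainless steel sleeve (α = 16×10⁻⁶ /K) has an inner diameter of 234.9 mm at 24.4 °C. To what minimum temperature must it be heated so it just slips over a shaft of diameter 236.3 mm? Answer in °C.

T = 397 °C

Required Δd = 236.3 − 234.9 = 1.4 mm
Δd = αd₀ΔT ⇒ ΔT = Δd/(αd₀) = 1.4 / (16×10⁻⁶ × 234.9) = 372.50 K
T_min = 24.4 + 372.50 = 396.90 °C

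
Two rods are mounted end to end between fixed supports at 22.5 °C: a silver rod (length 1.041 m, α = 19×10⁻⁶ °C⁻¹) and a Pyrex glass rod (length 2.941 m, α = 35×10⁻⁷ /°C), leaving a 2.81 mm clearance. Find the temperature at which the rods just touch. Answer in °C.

T = 116 °C

Gap closes when ΔL₁ + ΔL₂ = 2.81 mm = 2.81×10⁻³ m
(α₁L₁ + α₂L₂)ΔT = g
α₁L₁ + α₂L₂ = 19×10⁻⁶×1.041 + 35×10⁻⁷×2.941 = 3.00725×10⁻⁵ m/K
ΔT = 2.81×10⁻³ / 3.00725×10⁻⁵ = 93.44 K
T = 22.5 + 93.44 = 115.94 °C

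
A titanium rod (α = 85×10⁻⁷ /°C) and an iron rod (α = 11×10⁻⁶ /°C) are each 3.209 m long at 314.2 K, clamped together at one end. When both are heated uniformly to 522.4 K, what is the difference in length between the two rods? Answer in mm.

ΔT = 208.2 K
titanium: ΔL = 85×10⁻⁷ × 3.209 m × 208.2 = 5.6790×10⁻³ m = 5.6790 mm
iron: ΔL = 11×10⁻⁶ × 3.209 m × 208.2 = 7.3493×10⁻³ m = 7.3493 mm
difference = 7.3493 − 5.6790 = 1.6703 mm

1.67 mm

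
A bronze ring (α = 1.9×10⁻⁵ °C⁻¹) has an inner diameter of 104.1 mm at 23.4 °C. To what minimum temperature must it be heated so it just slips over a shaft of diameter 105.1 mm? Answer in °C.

Required Δd = 105.1 − 104.1 = 1.0 mm
Δd = αd₀ΔT ⇒ ΔT = Δd/(αd₀) = 1.0 / (1.9×10⁻⁵ × 104.1) = 505.59 K
T_min = 23.4 + 505.59 = 528.99 °C

T = 529 °C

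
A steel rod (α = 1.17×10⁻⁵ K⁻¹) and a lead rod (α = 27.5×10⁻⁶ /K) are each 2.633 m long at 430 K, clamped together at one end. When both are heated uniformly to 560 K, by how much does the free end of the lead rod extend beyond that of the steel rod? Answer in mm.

ΔT = 130 K
steel: ΔL = 1.17×10⁻⁵ × 2.633 m × 130 = 4.0048×10⁻³ m = 4.0048 mm
lead: ΔL = 27.5×10⁻⁶ × 2.633 m × 130 = 9.4130×10⁻³ m = 9.4130 mm
difference = 9.4130 − 4.0048 = 5.4082 mm

5.41 mm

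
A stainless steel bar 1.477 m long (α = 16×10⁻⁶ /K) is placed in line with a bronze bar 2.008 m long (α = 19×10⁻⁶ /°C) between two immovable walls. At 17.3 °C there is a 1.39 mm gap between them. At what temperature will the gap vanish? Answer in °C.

T = 39.8 °C

Gap closes when ΔL₁ + ΔL₂ = 1.39 mm = 1.39×10⁻³ m
(α₁L₁ + α₂L₂)ΔT = g
α₁L₁ + α₂L₂ = 16×10⁻⁶×1.477 + 19×10⁻⁶×2.008 = 6.1784×10⁻⁵ m/K
ΔT = 1.39×10⁻³ / 6.1784×10⁻⁵ = 22.498 K
T = 17.3 + 22.498 = 39.798 °C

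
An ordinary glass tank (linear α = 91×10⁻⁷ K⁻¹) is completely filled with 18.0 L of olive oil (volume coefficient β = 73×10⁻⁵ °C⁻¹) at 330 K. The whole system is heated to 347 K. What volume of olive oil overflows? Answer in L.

The tank also expands: β_container ≈ 3α = 2.73×10⁻⁵ /K
Net overflow = V₀(β_liq − 3α_cont)ΔT
β − 3α = 7.30×10⁻⁴ − 2.73×10⁻⁵ = 7.027×10⁻⁴ /K; ΔT = 17 K
ΔV = 18.0 × 7.027×10⁻⁴ × 17 = 0.215 L

0.215 L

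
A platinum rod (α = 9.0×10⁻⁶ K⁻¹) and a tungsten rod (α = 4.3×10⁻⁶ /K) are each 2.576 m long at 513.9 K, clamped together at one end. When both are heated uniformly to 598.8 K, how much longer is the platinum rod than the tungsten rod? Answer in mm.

ΔT = 84.9 K
platinum: ΔL = 9.0×10⁻⁶ × 2.576 m × 84.9 = 1.9683×10⁻³ m = 1.9683 mm
tungsten: ΔL = 4.3×10⁻⁶ × 2.576 m × 84.9 = 9.4042×10⁻⁴ m = 0.94042 mm
difference = 1.9683 − 0.94042 = 1.02788 mm

1.03 mm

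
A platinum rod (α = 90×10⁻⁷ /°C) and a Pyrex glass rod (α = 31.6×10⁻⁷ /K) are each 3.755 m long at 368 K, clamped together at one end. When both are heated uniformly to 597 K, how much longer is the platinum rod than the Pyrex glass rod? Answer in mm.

ΔT = 229 K
platinum: ΔL = 90×10⁻⁷ × 3.755 m × 229 = 7.7391×10⁻³ m = 7.7391 mm
Pyrex glass: ΔL = 31.6×10⁻⁷ × 3.755 m × 229 = 2.7173×10⁻³ m = 2.7173 mm
difference = 7.7391 − 2.7173 = 5.0218 mm

5.02 mm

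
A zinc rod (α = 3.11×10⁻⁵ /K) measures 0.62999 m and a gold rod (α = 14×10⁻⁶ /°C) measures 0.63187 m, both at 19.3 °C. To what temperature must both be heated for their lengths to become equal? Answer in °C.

T = 194.2 °C

Equal length when α₁L₁ΔT − α₂L₂ΔT = L₂ − L₁ = 1.88×10⁻³ m
α₁L₁ = 1.9592689×10⁻⁵, α₂L₂ = 8.84618×10⁻⁶ → Δ(αL) = 1.0746509×10⁻⁵ m/K
ΔT = 1.88×10⁻³ / 1.0746509×10⁻⁵ = 174.941 K, so T = 19.3 + 174.941 = 194.241 °C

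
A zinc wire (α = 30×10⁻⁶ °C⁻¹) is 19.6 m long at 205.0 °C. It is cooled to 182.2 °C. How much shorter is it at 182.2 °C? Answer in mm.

ΔL = 13.4 mm

|ΔT| = |182.2 − 205.0| = 22.8 K
ΔL = αL₀ΔT = (30×10⁻⁶)(19.6)(22.8) = 1.34×10⁻² m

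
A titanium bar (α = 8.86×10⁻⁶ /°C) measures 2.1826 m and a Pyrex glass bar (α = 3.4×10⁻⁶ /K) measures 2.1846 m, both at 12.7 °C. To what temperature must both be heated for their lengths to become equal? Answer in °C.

T = 180.6 °C

Equal length when α₁L₁ΔT − α₂L₂ΔT = L₂ − L₁ = 2.00×10⁻³ m
α₁L₁ = 1.9337836×10⁻⁵, α₂L₂ = 7.42764×10⁻⁶ → Δ(αL) = 1.1910196×10⁻⁵ m/K
ΔT = 2.00×10⁻³ / 1.1910196×10⁻⁵ = 167.923 K, so T = 12.7 + 167.923 = 180.623 °C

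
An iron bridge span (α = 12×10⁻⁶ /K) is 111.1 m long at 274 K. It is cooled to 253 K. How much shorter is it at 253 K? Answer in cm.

ΔL = 2.80 cm

|ΔT| = |253 − 274| = 21 K
ΔL = αL₀ΔT = (12×10⁻⁶)(111.1)(21) = 2.80×10⁻² m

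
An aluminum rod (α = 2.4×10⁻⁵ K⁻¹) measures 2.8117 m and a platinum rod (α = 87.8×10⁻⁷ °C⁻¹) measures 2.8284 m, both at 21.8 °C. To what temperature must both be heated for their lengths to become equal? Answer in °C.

T = 413.4 °C

Equal length when α₁L₁ΔT − α₂L₂ΔT = L₂ − L₁ = 1.67×10⁻² m
α₁L₁ = 6.74808×10⁻⁵, α₂L₂ = 2.4833352×10⁻⁵ → Δ(αL) = 4.2647448×10⁻⁵ m/K
ΔT = 1.67×10⁻² / 4.2647448×10⁻⁵ = 391.583 K, so T = 21.8 + 391.583 = 413.383 °C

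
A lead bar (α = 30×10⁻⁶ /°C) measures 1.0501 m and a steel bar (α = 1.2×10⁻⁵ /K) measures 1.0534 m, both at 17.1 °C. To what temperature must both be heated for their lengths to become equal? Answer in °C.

Equal length when α₁L₁ΔT − α₂L₂ΔT = L₂ − L₁ = 3.30×10⁻³ m
α₁L₁ = 3.1503×10⁻⁵, α₂L₂ = 1.26408×10⁻⁵ → Δ(αL) = 1.88622×10⁻⁵ m/K
ΔT = 3.30×10⁻³ / 1.88622×10⁻⁵ = 174.953 K, so T = 17.1 + 174.953 = 192.053 °C

T = 192.1 °C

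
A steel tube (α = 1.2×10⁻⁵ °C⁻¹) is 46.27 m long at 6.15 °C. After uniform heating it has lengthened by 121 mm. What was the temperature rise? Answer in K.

ΔT = 218 K

ΔL = αL₀ΔT ⇒ ΔT = ΔL / (αL₀)
ΔT = 121×10⁻³ m / (1.2×10⁻⁵ × 46.27 m) = 217.92 K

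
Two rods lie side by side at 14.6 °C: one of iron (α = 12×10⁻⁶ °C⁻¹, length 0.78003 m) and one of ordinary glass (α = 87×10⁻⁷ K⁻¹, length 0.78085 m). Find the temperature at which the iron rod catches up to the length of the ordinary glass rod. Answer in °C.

L₁(1 + α₁ΔT) = L₂(1 + α₂ΔT) ⇒ ΔT = (L₂ − L₁)/(α₁L₁ − α₂L₂)
L₂ − L₁ = 0.78085 − 0.78003 = 8.20×10⁻⁴ m
α₁L₁ − α₂L₂ = 12×10⁻⁶×0.78003 − 87×10⁻⁷×0.78085 = 2.566965×10⁻⁶ m/K
ΔT = 8.20×10⁻⁴ / 2.566965×10⁻⁶ = 319.443 K
T = 14.6 + 319.443 = 334.043 °C

T = 334.0 °C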